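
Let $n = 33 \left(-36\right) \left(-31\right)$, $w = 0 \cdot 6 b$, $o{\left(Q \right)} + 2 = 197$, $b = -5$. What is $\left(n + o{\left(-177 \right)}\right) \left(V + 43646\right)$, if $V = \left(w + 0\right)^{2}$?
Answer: $1615905858$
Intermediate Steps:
$o{\left(Q \right)} = 195$ ($o{\left(Q \right)} = -2 + 197 = 195$)
$w = 0$ ($w = 0 \cdot 6 \left(-5\right) = 0 \left(-5\right) = 0$)
$n = 36828$ ($n = \left(-1188\right) \left(-31\right) = 36828$)
$V = 0$ ($V = \left(0 + 0\right)^{2} = 0^{2} = 0$)
$\left(n + o{\left(-177 \right)}\right) \left(V + 43646\right) = \left(36828 + 195\right) \left(0 + 43646\right) = 37023 \cdot 43646 = 1615905858$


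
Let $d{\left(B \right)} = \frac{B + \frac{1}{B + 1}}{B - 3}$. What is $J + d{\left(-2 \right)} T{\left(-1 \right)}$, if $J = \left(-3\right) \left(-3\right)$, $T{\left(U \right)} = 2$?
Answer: $\frac{51}{5} \approx 10.2$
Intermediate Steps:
$J = 9$
$d{\left(B \right)} = \frac{B + \frac{1}{1 + B}}{-3 + B}$
$J + d{\left(-2 \right)} T{\left(-1 \right)} = 9 + \frac{1 - 2 + \left(-2\right)^{2}}{-3 + \left(-2\right)^{2} - -4} \cdot 2 = 9 + \frac{1 - 2 + 4}{-3 + 4 + 4} \cdot 2 = 9 + \frac{1}{5} \cdot 3 \cdot 2 = 9 + \frac{3}{5} \cdot 2 = 9 + \frac{6}{5} = \frac{51}{5}$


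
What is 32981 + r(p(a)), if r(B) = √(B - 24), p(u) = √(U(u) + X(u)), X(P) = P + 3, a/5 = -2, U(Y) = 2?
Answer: 32981 + √(-24 + I*√5) ≈ 32981.0 + 4.9043*I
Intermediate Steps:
a = -10 (a = 5*(-2) = -10)
X(P) = 3 + P
p(u) = √(5 + u) (p(u) = √(2 + (3 + u)) = √(5 + u))
r(B) = √(-24 + B)
32981 + r(p(a)) = 32981 + √(-24 + √(5 - 10)) = 32981 + √(-24 + √(-5)) = 32981 + √(-24 + I*√5)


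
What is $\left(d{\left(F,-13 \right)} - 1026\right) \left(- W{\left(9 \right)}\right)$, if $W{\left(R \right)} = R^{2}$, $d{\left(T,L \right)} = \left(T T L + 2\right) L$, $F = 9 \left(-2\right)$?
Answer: $-4350024$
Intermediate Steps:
$F = -18$
$d{\left(T,L \right)} = L \left(2 + L T^{2}\right)$ ($d{\left(T,L \right)} = \left(T^{2} L + 2\right) L = \left(L T^{2} + 2\right) L = \left(2 + L T^{2}\right) L = L \left(2 + L T^{2}\right)$)
$\left(d{\left(F,-13 \right)} - 1026\right) \left(- W{\left(9 \right)}\right) = \left(- 13 \left(2 - 13 \left(-18\right)^{2}\right) - 1026\right) \left(- 9^{2}\right) = \left(- 13 \left(2 - 4212\right) - 1026\right) \left(\left(-1\right) 81\right) = \left(- 13 \left(2 - 4212\right) - 1026\right) \left(-81\right) = \left(\left(-13\right) \left(-4210\right) - 1026\right) \left(-81\right) = \left(54730 - 1026\right) \left(-81\right) = 53704 \left(-81\right) = -4350024$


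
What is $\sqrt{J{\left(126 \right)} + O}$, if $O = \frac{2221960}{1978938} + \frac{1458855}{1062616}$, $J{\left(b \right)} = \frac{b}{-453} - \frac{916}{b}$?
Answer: $\frac{i \sqrt{1025666923335220231913366358}}{14248164738276} \approx 2.2477 i$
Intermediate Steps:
$J{\left(b \right)} = - \frac{916}{b} - \frac{b}{453}$ ($J{\left(b \right)} = b \left(- \frac{1}{453}\right) - \frac{916}{b} = - \frac{b}{453} - \frac{916}{b} = - \frac{916}{b} - \frac{b}{453}$)
$O = \frac{201848993975}{80878891608}$ ($O = 2221960 \cdot \frac{1}{1978938} + 1458855 \cdot \frac{1}{1062616} = \frac{85460}{76113} + \frac{1458855}{1062616} = \frac{201848993975}{80878891608} \approx 2.4957$)
$\sqrt{J{\left(126 \right)} + O} = \sqrt{\left(- \frac{916}{126} - \frac{42}{151}\right) + \frac{201848993975}{80878891608}} = \sqrt{\left(\left(-916\right) \frac{1}{126} - \frac{42}{151}\right) + \frac{201848993975}{80878891608}} = \sqrt{\left(- \frac{458}{63} - \frac{42}{151}\right) + \frac{201848993975}{80878891608}} = \sqrt{- \frac{71804}{9513} + \frac{201848993975}{80878891608}} = \sqrt{- \frac{431915383704073}{85488988429656}} = \frac{i \sqrt{1025666923335220231913366358}}{14248164738276}$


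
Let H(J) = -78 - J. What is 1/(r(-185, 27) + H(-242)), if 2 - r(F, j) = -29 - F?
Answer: 1/10 ≈ 0.10000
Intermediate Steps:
r(F, j) = 31 + F (r(F, j) = 2 - (-29 - F) = 2 + (29 + F) = 31 + F)
1/(r(-185, 27) + H(-242)) = 1/((31 - 185) + (-78 - 1*(-242))) = 1/(-154 + (-78 + 242)) = 1/(-154 + 164) = 1/10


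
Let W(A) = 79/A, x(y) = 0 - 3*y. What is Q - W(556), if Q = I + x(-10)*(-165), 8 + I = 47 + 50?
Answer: -2702795/556 ≈ -4861.1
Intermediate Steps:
x(y) = -3*y
I = 89 (I = -8 + (47 + 50) = -8 + 97 = 89)
Q = -4861 (Q = 89 - 3*(-10)*(-165) = 89 + 30*(-165) = 89 - 4950 = -4861)
Q - W(556) = -4861 - 79/556 = -2702795/556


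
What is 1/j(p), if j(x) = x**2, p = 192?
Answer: 1/36864 ≈ 2.7127e-5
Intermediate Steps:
1/j(p) = 1/(192**2) = 1/36864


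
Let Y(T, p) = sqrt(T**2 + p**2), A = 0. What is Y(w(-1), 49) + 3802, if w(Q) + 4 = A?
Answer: 3802 + sqrt(2417) ≈ 3851.2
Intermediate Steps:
w(Q) = -4 (w(Q) = -4 + 0 = -4)
Y(w(-1), 49) + 3802 = sqrt((-4)**2 + 49**2) + 3802 = sqrt(16 + 2401) + 3802 = sqrt(2417) + 3802 = 3802 + sqrt(2417)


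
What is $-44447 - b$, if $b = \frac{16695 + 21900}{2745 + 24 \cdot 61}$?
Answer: $- \frac{62372006}{1403} \approx -44456.0$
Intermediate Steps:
$b = \frac{12865}{1403}$ ($b = \frac{38595}{2745 + 1464} = \frac{38595}{4209} = 38595 \cdot \frac{1}{4209} = \frac{12865}{1403} \approx 9.1696$)
$-44447 - b = -44447 - \frac{12865}{1403} = - \frac{62372006}{1403}$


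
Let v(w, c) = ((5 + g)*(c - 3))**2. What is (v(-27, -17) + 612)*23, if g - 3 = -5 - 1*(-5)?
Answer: 602876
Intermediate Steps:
g = 3 (g = 3 + (-5 - 1*(-5)) = 3 + (-5 + 5) = 3 + 0 = 3)
v(w, c) = (-24 + 8*c)**2 (v(w, c) = ((5 + 3)*(c - 3))**2 = (8*(-3 + c))**2 = (-24 + 8*c)**2)
(v(-27, -17) + 612)*23 = (64*(-3 - 17)**2 + 612)*23 = (64*(-20)**2 + 612)*23 = (64*400 + 612)*23 = (25600 + 612)*23 = 26212*23 = 602876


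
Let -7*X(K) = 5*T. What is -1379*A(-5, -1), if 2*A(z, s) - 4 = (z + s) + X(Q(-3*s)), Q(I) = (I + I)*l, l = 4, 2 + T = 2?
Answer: 1379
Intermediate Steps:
T = 0 (T = -2 + 2 = 0)
Q(I) = 8*I (Q(I) = (I + I)*4 = (2*I)*4 = 8*I)
X(K) = 0 (X(K) = -5*0/7 = -1/7*0 = 0)
A(z, s) = 2 + s/2 + z/2 (A(z, s) = 2 + ((z + s) + 0)/2 = 2 + ((s + z) + 0)/2 = 2 + (s + z)/2 = 2 + (s/2 + z/2) = 2 + s/2 + z/2)
-1379*A(-5, -1) = -1379*(2 + (1/2)*(-1) + (1/2)*(-5)) = -1379*(2 - 1/2 - 5/2) = -1379*(-1) = 1379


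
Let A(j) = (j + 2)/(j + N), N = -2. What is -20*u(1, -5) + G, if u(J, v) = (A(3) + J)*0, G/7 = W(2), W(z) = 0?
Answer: 0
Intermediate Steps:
G = 0 (G = 7*0 = 0)
A(j) = (2 + j)/(-2 + j) (A(j) = (j + 2)/(j - 2) = (2 + j)/(-2 + j))
u(J, v) = 0 (u(J, v) = ((2 + 3)/(-2 + 3) + J)*0 = (5/1 + J)*0 = (1*5 + J)*0 = (5 + J)*0 = 0)
-20*u(1, -5) + G = -20*0 + 0 = 0 + 0 = 0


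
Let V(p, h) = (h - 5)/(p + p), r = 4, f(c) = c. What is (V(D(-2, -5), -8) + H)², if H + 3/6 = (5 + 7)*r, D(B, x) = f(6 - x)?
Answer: 266256/121 ≈ 2200.5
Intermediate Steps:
D(B, x) = 6 - x
V(p, h) = (-5 + h)/(2*p) (V(p, h) = (-5 + h)/((2*p)) = (-5 + h)*(1/(2*p)) = (-5 + h)/(2*p))
H = 95/2 (H = -½ + (5 + 7)*4 = -½ + 12*4 = -½ + 48 = 95/2 ≈ 47.500)
(V(D(-2, -5), -8) + H)² = ((-5 - 8)/(2*(6 - 1*(-5))) + 95/2)² = ((½)*(-13)/(6 + 5) + 95/2)² = ((½)*(-13)/11 + 95/2)² = ((½)*(1/11)*(-13) + 95/2)² = (-13/22 + 95/2)² = (516/11)² = 266256/121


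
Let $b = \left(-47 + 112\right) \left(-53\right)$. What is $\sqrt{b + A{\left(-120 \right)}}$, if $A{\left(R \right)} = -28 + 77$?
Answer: $2 i \sqrt{849} \approx 58.275 i$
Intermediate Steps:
$b = -3445$ ($b = 65 \left(-53\right) = -3445$)
$A{\left(R \right)} = 49$
$\sqrt{b + A{\left(-120 \right)}} = \sqrt{-3445 + 49} = \sqrt{-3396} = 2 i \sqrt{849}$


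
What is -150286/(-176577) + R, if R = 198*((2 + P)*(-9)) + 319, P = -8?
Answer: 1944439633/176577 ≈ 11012.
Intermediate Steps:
R = 11011 (R = 198*((2 - 8)*(-9)) + 319 = 198*(-6*(-9)) + 319 = 198*54 + 319 = 10692 + 319 = 11011)
-150286/(-176577) + R = -150286/(-176577) + 11011 = -150286*(-1/176577) + 11011 = 150286/176577 + 11011 = 1944439633/176577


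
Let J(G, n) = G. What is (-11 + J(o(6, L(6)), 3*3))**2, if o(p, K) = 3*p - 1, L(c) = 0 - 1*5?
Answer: 36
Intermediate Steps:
L(c) = -5 (L(c) = 0 - 5 = -5)
o(p, K) = -1 + 3*p
(-11 + J(o(6, L(6)), 3*3))**2 = (-11 + (-1 + 3*6))**2 = (-11 + (-1 + 18))**2 = (-11 + 17)**2 = 6**2 = 36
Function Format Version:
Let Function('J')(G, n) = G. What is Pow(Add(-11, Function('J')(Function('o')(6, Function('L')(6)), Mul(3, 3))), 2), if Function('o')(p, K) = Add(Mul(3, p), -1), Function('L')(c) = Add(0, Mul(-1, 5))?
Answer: 36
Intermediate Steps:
Function('L')(c) = -5 (Function('L')(c) = Add(0, -5) = -5)
Function('o')(p, K) = Add(-1, Mul(3, p))
Pow(Add(-11, Function('J')(Function('o')(6, Function('L')(6)), Mul(3, 3))), 2) = Pow(Add(-11, Add(-1, Mul(3, 6))), 2) = Pow(Add(-11, Add(-1, 18)), 2) = Pow(Add(-11, 17), 2) = Pow(6, 2) = 36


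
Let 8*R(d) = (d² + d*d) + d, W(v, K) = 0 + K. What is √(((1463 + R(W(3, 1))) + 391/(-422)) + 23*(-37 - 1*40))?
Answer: I*√219792370/844 ≈ 17.566*I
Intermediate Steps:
W(v, K) = K
R(d) = d²/4 + d/8 (R(d) = ((d² + d*d) + d)/8 = ((d² + d²) + d)/8 = (2*d² + d)/8 = (d + 2*d²)/8 = d²/4 + d/8)
√(((1463 + R(W(3, 1))) + 391/(-422)) + 23*(-37 - 1*40)) = √(((1463 + (⅛)*1*(1 + 2*1)) + 391/(-422)) + 23*(-37 - 1*40)) = √(((1463 + (⅛)*1*(1 + 2)) + 391*(-1/422)) + 23*(-37 - 40)) = √(((1463 + (⅛)*1*3) - 391/422) + 23*(-77)) = √(((1463 + 3/8) - 391/422) - 1771) = √((11707/8 - 391/422) - 1771) = √(2468613/1688 - 1771) = √(-520835/1688) = I*√219792370/844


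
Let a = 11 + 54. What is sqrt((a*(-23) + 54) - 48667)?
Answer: 2*I*sqrt(12527) ≈ 223.85*I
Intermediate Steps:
a = 65
sqrt((a*(-23) + 54) - 48667) = sqrt((65*(-23) + 54) - 48667) = sqrt((-1495 + 54) - 48667) = sqrt(-1441 - 48667) = sqrt(-50108) = 2*I*sqrt(12527)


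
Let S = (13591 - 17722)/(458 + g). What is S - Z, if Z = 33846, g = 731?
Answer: -40247025/1189 ≈ -33850.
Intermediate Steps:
S = -4131/1189 (S = (13591 - 17722)/(458 + 731) = -4131/1189 ≈ -3.4743)
S - Z = -4131/1189 - 1*33846 = -4131/1189 - 33846 = -40247025/1189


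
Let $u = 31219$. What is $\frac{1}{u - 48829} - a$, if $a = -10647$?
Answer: $\frac{187493669}{17610} \approx 10647.0$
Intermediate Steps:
$\frac{1}{u - 48829} - a = \frac{1}{31219 - 48829} - -10647 = \frac{1}{-17610} + 10647 = - \frac{1}{17610} + 10647 = \frac{187493669}{17610}$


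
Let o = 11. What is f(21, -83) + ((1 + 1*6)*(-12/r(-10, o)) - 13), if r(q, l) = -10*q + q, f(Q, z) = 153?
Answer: 2086/15 ≈ 139.07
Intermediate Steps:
r(q, l) = -9*q
f(21, -83) + ((1 + 1*6)*(-12/r(-10, o)) - 13) = 153 + ((1 + 1*6)*(-12/((-9*(-10)))) - 13) = 153 + ((1 + 6)*(-12/90) - 13) = 153 + (7*(-12*1/90) - 13) = 153 + (7*(-2/15) - 13) = 153 + (-14/15 - 13) = 153 - 209/15 = 2086/15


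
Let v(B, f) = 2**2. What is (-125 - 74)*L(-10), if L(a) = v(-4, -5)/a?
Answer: 398/5 ≈ 79.600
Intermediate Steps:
v(B, f) = 4
L(a) = 4/a
(-125 - 74)*L(-10) = (-125 - 74)*(4/(-10)) = -796*(-1)/10 = -199*(-2/5) = 398/5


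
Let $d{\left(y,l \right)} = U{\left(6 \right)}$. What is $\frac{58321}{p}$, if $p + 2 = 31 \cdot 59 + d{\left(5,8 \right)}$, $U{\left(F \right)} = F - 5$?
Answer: $\frac{58321}{1828} \approx 31.904$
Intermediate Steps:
$U{\left(F \right)} = -5 + F$ ($U{\left(F \right)} = F - 5 = -5 + F$)
$d{\left(y,l \right)} = 1$ ($d{\left(y,l \right)} = -5 + 6 = 1$)
$p = 1828$ ($p = -2 + \left(31 \cdot 59 + 1\right) = -2 + \left(1829 + 1\right) = -2 + 1830 = 1828$)
$\frac{58321}{p} = \frac{58321}{1828}$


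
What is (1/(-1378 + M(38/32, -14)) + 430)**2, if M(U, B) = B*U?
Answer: 23016025440004/124478649 ≈ 1.8490e+5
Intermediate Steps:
(1/(-1378 + M(38/32, -14)) + 430)**2 = (1/(-1378 - 532/32) + 430)**2 = (1/(-1378 - 14*19/16) + 430)**2 = (1/(-1378 - 133/8) + 430)**2 = (1/(-11157/8) + 430)**2 = (-8/11157 + 430)**2 = (4797502/11157)**2 = 23016025440004/124478649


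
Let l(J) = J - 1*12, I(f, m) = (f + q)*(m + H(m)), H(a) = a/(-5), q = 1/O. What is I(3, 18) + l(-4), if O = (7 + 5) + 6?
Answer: 28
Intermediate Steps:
O = 18 (O = 12 + 6 = 18)
q = 1/18 ≈ 0.055556
H(a) = -a/5 (H(a) = a*(-⅕) = -a/5)
I(f, m) = 4*m*(1/18 + f)/5 (I(f, m) = (f + 1/18)*(m - m/5) = (1/18 + f)*(4*m/5) = 4*m*(1/18 + f)/5)
l(J) = -12 + J (l(J) = J - 12 = -12 + J)
I(3, 18) + l(-4) = (2/45)*18*(1 + 18*3) + (-12 - 4) = (2/45)*18*(1 + 54) - 16 = (2/45)*18*55 - 16 = 44 - 16 = 28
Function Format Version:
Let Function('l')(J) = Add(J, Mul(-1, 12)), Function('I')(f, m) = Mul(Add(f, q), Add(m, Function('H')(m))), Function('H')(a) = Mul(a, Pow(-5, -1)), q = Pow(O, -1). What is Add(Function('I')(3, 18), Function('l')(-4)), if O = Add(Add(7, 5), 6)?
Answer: 28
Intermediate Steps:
O = 18 (O = Add(12, 6) = 18)
q = Rational(1, 18) (q = Pow(18, -1) = Rational(1, 18) ≈ 0.055556)
Function('H')(a) = Mul(Rational(-1, 5), a) (Function('H')(a) = Mul(a, Rational(-1, 5)) = Mul(Rational(-1, 5), a))
Function('I')(f, m) = Mul(Rational(4, 5), m, Add(Rational(1, 18), f)) (Function('I')(f, m) = Mul(Add(f, Rational(1, 18)), Add(m, Mul(Rational(-1, 5), m))) = Mul(Add(Rational(1, 18), f), Mul(Rational(4, 5), m)) = Mul(Rational(4, 5), m, Add(Rational(1, 18), f)))
Function('l')(J) = Add(-12, J) (Function('l')(J) = Add(J, -12) = Add(-12, J))
Add(Function('I')(3, 18), Function('l')(-4)) = Add(Mul(Rational(2, 45), 18, Add(1, Mul(18, 3))), Add(-12, -4)) = Add(Mul(Rational(2, 45), 18, Add(1, 54)), -16) = Add(Mul(Rational(2, 45), 18, 55), -16) = Add(44, -16) = 28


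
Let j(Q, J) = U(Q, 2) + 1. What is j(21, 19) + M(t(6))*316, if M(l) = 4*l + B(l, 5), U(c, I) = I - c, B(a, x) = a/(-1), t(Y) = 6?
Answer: 5670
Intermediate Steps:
B(a, x) = -a (B(a, x) = a*(-1) = -a)
j(Q, J) = 3 - Q (j(Q, J) = (2 - Q) + 1 = 3 - Q)
M(l) = 3*l (M(l) = 4*l - l = 3*l)
j(21, 19) + M(t(6))*316 = (3 - 1*21) + (3*6)*316 = (3 - 21) + 18*316 = -18 + 5688 = 5670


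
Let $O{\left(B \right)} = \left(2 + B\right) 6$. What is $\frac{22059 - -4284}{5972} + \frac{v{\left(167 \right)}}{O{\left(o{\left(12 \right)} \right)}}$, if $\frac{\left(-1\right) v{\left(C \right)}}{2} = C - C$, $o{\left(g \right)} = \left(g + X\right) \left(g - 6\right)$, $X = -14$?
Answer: $\frac{26343}{5972} \approx 4.4111$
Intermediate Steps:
$o{\left(g \right)} = \left(-14 + g\right) \left(-6 + g\right)$ ($o{\left(g \right)} = \left(g - 14\right) \left(g - 6\right) = \left(-14 + g\right) \left(-6 + g\right)$)
$v{\left(C \right)} = 0$ ($v{\left(C \right)} = - 2 \left(C - C\right) = \left(-2\right) 0 = 0$)
$O{\left(B \right)} = 12 + 6 B$
$\frac{22059 - -4284}{5972} + \frac{v{\left(167 \right)}}{O{\left(o{\left(12 \right)} \right)}} = \frac{22059 - -4284}{5972} + \frac{0}{12 + 6 \left(84 + 12^{2} - 240\right)} = \left(22059 + 4284\right) \frac{1}{5972} + \frac{0}{12 + 6 \left(84 + 144 - 240\right)} = 26343 \cdot \frac{1}{5972} + \frac{0}{12 + 6 \left(-12\right)} = \frac{26343}{5972} + \frac{0}{12 - 72} = \frac{26343}{5972} + \frac{0}{-60} = \frac{26343}{5972} + 0 \left(- \frac{1}{60}\right) = \frac{26343}{5972} + 0 = \frac{26343}{5972}$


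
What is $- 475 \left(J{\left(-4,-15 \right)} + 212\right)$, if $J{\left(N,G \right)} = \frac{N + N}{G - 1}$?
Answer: $- \frac{201875}{2} \approx -1.0094 \cdot 10^{5}$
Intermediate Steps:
$J{\left(N,G \right)} = \frac{2 N}{-1 + G}$
$- 475 \left(J{\left(-4,-15 \right)} + 212\right) = - 475 \left(2 \left(-4\right) \frac{1}{-1 - 15} + 212\right) = - 475 \left(2 \left(-4\right) \frac{1}{-16} + 212\right) = - 475 \left(2 \left(-4\right) \left(- \frac{1}{16}\right) + 212\right) = - 475 \left(\frac{1}{2} + 212\right) = \left(-475\right) \frac{425}{2} = - \frac{201875}{2}$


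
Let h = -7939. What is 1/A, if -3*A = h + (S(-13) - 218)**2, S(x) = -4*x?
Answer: -1/6539 ≈ -0.00015293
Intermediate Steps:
A = -6539 (A = -(-7939 + (-4*(-13) - 218)**2)/3 = -(-7939 + (52 - 218)**2)/3 = -(-7939 + (-166)**2)/3 = -(-7939 + 27556)/3 = -1/3*19617 = -6539)
1/A = 1/(-6539) = -1/6539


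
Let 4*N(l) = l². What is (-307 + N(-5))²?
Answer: 1447209/16 ≈ 90451.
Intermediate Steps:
N(l) = l²/4
(-307 + N(-5))² = (-307 + (¼)*(-5)²)² = (-307 + (¼)*25)² = (-307 + 25/4)² = (-1203/4)² = 1447209/16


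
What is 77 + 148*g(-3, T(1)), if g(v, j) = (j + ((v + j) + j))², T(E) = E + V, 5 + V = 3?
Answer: 5405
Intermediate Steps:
V = -2 (V = -5 + 3 = -2)
T(E) = -2 + E (T(E) = E - 2 = -2 + E)
g(v, j) = (v + 3*j)² (g(v, j) = (j + ((j + v) + j))² = (j + (v + 2*j))² = (v + 3*j)²)
77 + 148*g(-3, T(1)) = 77 + 148*(-3 + 3*(-2 + 1))² = 77 + 148*(-3 + 3*(-1))² = 77 + 148*(-3 - 3)² = 77 + 148*(-6)² = 77 + 148*36 = 77 + 5328 = 5405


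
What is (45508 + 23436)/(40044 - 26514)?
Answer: 34472/6765 ≈ 5.0956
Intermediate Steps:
(45508 + 23436)/(40044 - 26514) = 68944/13530 = 68944*(1/13530) = 34472/6765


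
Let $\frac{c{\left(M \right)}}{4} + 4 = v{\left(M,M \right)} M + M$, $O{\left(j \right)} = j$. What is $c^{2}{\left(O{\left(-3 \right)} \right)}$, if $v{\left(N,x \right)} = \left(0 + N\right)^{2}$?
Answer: $18496$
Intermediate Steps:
$v{\left(N,x \right)} = N^{2}$
$c{\left(M \right)} = -16 + 4 M + 4 M^{3}$ ($c{\left(M \right)} = -16 + 4 \left(M^{2} M + M\right) = -16 + 4 \left(M^{3} + M\right) = -16 + 4 \left(M + M^{3}\right) = -16 + \left(4 M + 4 M^{3}\right) = -16 + 4 M + 4 M^{3}$)
$c^{2}{\left(O{\left(-3 \right)} \right)} = \left(-16 + 4 \left(-3\right) + 4 \left(-3\right)^{3}\right)^{2} = \left(-16 - 12 + 4 \left(-27\right)\right)^{2} = \left(-16 - 12 - 108\right)^{2} = \left(-136\right)^{2} = 18496$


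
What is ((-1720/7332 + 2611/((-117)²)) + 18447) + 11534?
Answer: 19289237510/643383 ≈ 29981.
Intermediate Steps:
((-1720/7332 + 2611/((-117)²)) + 18447) + 11534 = ((-1720*1/7332 + 2611/13689) + 18447) + 11534 = ((-430/1833 + 2611*(1/13689)) + 18447) + 11534 = ((-430/1833 + 2611/13689) + 18447) + 11534 = (-28213/643383 + 18447) + 11534 = 11868457988/643383 + 11534 = 19289237510/643383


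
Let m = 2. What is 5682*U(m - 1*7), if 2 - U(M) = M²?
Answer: -130686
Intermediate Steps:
U(M) = 2 - M²
5682*U(m - 1*7) = 5682*(2 - (2 - 1*7)²) = 5682*(2 - (2 - 7)²) = 5682*(2 - 1*(-5)²) = 5682*(2 - 1*25) = 5682*(2 - 25) = 5682*(-23) = -130686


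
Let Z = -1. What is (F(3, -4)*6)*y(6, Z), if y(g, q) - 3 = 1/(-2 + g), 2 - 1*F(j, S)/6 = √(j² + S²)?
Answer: -351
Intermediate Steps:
F(j, S) = 12 - 6*√(S² + j²) (F(j, S) = 12 - 6*√(j² + S²) = 12 - 6*√(S² + j²))
y(g, q) = 3 + 1/(-2 + g)
(F(3, -4)*6)*y(6, Z) = ((12 - 6*√((-4)² + 3²))*6)*((-5 + 3*6)/(-2 + 6)) = ((12 - 6*√(16 + 9))*6)*((-5 + 18)/4) = ((12 - 6*√25)*6)*((¼)*13) = ((12 - 6*5)*6)*(13/4) = ((12 - 30)*6)*(13/4) = -18*6*(13/4) = -108*13/4 = -351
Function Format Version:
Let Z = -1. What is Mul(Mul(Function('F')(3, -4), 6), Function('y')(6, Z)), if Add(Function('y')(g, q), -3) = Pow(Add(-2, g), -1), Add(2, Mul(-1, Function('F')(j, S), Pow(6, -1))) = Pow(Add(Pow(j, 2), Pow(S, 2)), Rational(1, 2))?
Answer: -351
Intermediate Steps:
Function('F')(j, S) = Add(12, Mul(-6, Pow(Add(Pow(S, 2), Pow(j, 2)), Rational(1, 2)))) (Function('F')(j, S) = Add(12, Mul(-6, Pow(Add(Pow(j, 2), Pow(S, 2)), Rational(1, 2)))) = Add(12, Mul(-6, Pow(Add(Pow(S, 2), Pow(j, 2)), Rational(1, 2)))))
Function('y')(g, q) = Add(3, Pow(Add(-2, g), -1))
Mul(Mul(Function('F')(3, -4), 6), Function('y')(6, Z)) = Mul(Mul(Add(12, Mul(-6, Pow(Add(Pow(-4, 2), Pow(3, 2)), Rational(1, 2)))), 6), Mul(Pow(Add(-2, 6), -1), Add(-5, Mul(3, 6)))) = Mul(Mul(Add(12, Mul(-6, Pow(Add(16, 9), Rational(1, 2)))), 6), Mul(Pow(4, -1), Add(-5, 18))) = Mul(Mul(Add(12, Mul(-6, Pow(25, Rational(1, 2)))), 6), Mul(Rational(1, 4), 13)) = Mul(Mul(Add(12, Mul(-6, 5)), 6), Rational(13, 4)) = Mul(Mul(Add(12, -30), 6), Rational(13, 4)) = Mul(Mul(-18, 6), Rational(13, 4)) = Mul(-108, Rational(13, 4)) = -351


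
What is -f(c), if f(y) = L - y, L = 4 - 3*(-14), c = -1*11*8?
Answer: -134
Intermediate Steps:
c = -88 (c = -11*8 = -88)
L = 46 (L = 4 + 42 = 46)
f(y) = 46 - y
-f(c) = -(46 - 1*(-88)) = -(46 + 88) = -1*134 = -134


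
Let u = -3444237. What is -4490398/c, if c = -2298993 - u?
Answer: -2245199/572622 ≈ -3.9209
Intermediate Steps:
c = 1145244 (c = -2298993 - 1*(-3444237) = -2298993 + 3444237 = 1145244)
-4490398/c = -4490398/1145244 = -4490398*1/1145244 = -2245199/572622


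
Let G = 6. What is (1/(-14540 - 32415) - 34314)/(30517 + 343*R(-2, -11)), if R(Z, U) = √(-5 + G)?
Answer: -1611213871/1449031300 ≈ -1.1119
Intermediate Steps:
R(Z, U) = 1 (R(Z, U) = √(-5 + 6) = √1 = 1)
(1/(-14540 - 32415) - 34314)/(30517 + 343*R(-2, -11)) = (1/(-14540 - 32415) - 34314)/(30517 + 343*1) = (1/(-46955) - 34314)/(30517 + 343) = (-1/46955 - 34314)/30860 = -1611213871/46955*1/30860 = -1611213871/1449031300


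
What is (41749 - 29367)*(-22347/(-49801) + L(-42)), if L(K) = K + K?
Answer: -51520721934/49801 ≈ -1.0345e+6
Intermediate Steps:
L(K) = 2*K
(41749 - 29367)*(-22347/(-49801) + L(-42)) = (41749 - 29367)*(-22347/(-49801) + 2*(-42)) = 12382*(-22347*(-1/49801) - 84) = 12382*(22347/49801 - 84) = 12382*(-4160937/49801) = -51520721934/49801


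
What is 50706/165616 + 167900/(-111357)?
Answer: -11080229179/9221250456 ≈ -1.2016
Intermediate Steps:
50706/165616 + 167900/(-111357) = 50706*(1/165616) + 167900*(-1/111357) = 25353/82808 - 167900/111357 = -11080229179/9221250456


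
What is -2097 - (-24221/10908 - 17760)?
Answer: 170876225/10908 ≈ 15665.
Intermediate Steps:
-2097 - (-24221/10908 - 17760) = -2097 - 1*(-193750301/10908) = -2097 + 193750301/10908 = 170876225/10908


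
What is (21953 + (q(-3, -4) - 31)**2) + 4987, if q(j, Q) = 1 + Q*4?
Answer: 29056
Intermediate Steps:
q(j, Q) = 1 + 4*Q
(21953 + (q(-3, -4) - 31)**2) + 4987 = (21953 + ((1 + 4*(-4)) - 31)**2) + 4987 = (21953 + ((1 - 16) - 31)**2) + 4987 = (21953 + (-15 - 31)**2) + 4987 = (21953 + (-46)**2) + 4987 = (21953 + 2116) + 4987 = 24069 + 4987 = 29056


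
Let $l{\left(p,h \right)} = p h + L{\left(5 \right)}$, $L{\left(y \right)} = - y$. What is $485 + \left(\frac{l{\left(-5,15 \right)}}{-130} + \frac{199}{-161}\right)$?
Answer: $\frac{1013806}{2093} \approx 484.38$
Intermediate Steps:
$l{\left(p,h \right)} = -5 + h p$ ($l{\left(p,h \right)} = p h - 5 = h p - 5 = -5 + h p$)
$485 + \left(\frac{l{\left(-5,15 \right)}}{-130} + \frac{199}{-161}\right) = 485 + \left(\frac{-5 + 15 \left(-5\right)}{-130} + \frac{199}{-161}\right) = 485 + \left(\left(-5 - 75\right) \left(- \frac{1}{130}\right) + 199 \left(- \frac{1}{161}\right)\right) = 485 - \frac{1299}{2093} = \frac{1013806}{2093}$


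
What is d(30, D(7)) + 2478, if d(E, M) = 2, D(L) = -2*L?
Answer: 2480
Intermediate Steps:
d(30, D(7)) + 2478 = 2 + 2478 = 2480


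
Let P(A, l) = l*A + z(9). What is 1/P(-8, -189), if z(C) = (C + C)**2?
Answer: 1/1836 ≈ 0.00054466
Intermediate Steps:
z(C) = 4*C**2 (z(C) = (2*C)**2 = 4*C**2)
P(A, l) = 324 + A*l (P(A, l) = l*A + 4*9**2 = A*l + 4*81 = A*l + 324 = 324 + A*l)
1/P(-8, -189) = 1/(324 - 8*(-189)) = 1/(324 + 1512) = 1/1836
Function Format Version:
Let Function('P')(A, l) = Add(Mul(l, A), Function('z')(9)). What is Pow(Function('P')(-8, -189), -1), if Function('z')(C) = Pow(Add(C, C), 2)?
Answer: Rational(1, 1836) ≈ 0.00054466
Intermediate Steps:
Function('z')(C) = Mul(4, Pow(C, 2)) (Function('z')(C) = Pow(Mul(2, C), 2) = Mul(4, Pow(C, 2)))
Function('P')(A, l) = Add(324, Mul(A, l)) (Function('P')(A, l) = Add(Mul(l, A), Mul(4, Pow(9, 2))) = Add(Mul(A, l), Mul(4, 81)) = Add(Mul(A, l), 324) = Add(324, Mul(A, l)))
Pow(Function('P')(-8, -189), -1) = Pow(Add(324, Mul(-8, -189)), -1) = Pow(Add(324, 1512), -1) = Pow(1836, -1) = Rational(1, 1836)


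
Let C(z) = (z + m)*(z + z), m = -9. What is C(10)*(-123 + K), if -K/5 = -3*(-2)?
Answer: -3060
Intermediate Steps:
K = -30 (K = -(-15)*(-2) = -5*6 = -30)
C(z) = 2*z*(-9 + z) (C(z) = (z - 9)*(z + z) = (-9 + z)*(2*z) = 2*z*(-9 + z))
C(10)*(-123 + K) = (2*10*(-9 + 10))*(-123 - 30) = (2*10*1)*(-153) = 20*(-153) = -3060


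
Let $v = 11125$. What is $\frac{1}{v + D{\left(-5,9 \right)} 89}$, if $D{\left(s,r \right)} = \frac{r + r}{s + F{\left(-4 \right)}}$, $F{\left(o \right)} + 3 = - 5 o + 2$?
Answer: $\frac{7}{78676} \approx 8.8973 \cdot 10^{-5}$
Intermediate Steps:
$F{\left(o \right)} = -1 - 5 o$ ($F{\left(o \right)} = -3 - \left(-2 + 5 o\right) = -1 - 5 o$)
$D{\left(s,r \right)} = \frac{2 r}{19 + s}$ ($D{\left(s,r \right)} = \frac{r + r}{s - -19} = \frac{2 r}{s + \left(-1 + 20\right)} = \frac{2 r}{s + 19} = \frac{2 r}{19 + s}$)
$\frac{1}{v + D{\left(-5,9 \right)} 89} = \frac{1}{11125 + 2 \cdot 9 \frac{1}{19 - 5} \cdot 89} = \frac{1}{11125 + 2 \cdot 9 \cdot \frac{1}{14} \cdot 89} = \frac{1}{11125 + \frac{9}{7} \cdot 89} = \frac{1}{11125 + \frac{801}{7}} = \frac{1}{\frac{78676}{7}} = \frac{7}{78676}$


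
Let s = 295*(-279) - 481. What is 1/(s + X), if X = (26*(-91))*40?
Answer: -1/177426 ≈ -5.6362e-6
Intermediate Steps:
s = -82786 (s = -82305 - 481 = -82786)
X = -94640 (X = -2366*40 = -94640)
1/(s + X) = 1/(-82786 - 94640) = 1/(-177426) = -1/177426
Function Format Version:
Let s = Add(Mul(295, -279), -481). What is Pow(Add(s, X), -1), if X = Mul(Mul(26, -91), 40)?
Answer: Rational(-1, 177426) ≈ -5.6362e-6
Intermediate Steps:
s = -82786 (s = Add(-82305, -481) = -82786)
X = -94640 (X = Mul(-2366, 40) = -94640)
Pow(Add(s, X), -1) = Pow(Add(-82786, -94640), -1) = Pow(-177426, -1) = Rational(-1, 177426)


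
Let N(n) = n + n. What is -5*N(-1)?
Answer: 10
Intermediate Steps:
N(n) = 2*n
-5*N(-1) = -10*(-1) = -5*(-2) = 10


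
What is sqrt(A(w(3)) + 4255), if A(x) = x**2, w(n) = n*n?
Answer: 4*sqrt(271) ≈ 65.848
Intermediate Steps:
w(n) = n**2
sqrt(A(w(3)) + 4255) = sqrt((3**2)**2 + 4255) = sqrt(9**2 + 4255) = sqrt(81 + 4255) = sqrt(4336) = 4*sqrt(271)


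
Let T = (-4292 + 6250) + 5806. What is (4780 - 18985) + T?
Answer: -6441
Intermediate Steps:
T = 7764 (T = 1958 + 5806 = 7764)
(4780 - 18985) + T = (4780 - 18985) + 7764 = -14205 + 7764 = -6441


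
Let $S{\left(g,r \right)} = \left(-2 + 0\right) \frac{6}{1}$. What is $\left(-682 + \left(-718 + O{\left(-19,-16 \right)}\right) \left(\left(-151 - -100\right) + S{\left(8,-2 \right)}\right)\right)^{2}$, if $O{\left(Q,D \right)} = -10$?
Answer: $2041413124$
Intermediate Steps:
$S{\left(g,r \right)} = -12$ ($S{\left(g,r \right)} = - 2 \cdot 6 \cdot 1 = \left(-2\right) 6 = -12$)
$\left(-682 + \left(-718 + O{\left(-19,-16 \right)}\right) \left(\left(-151 - -100\right) + S{\left(8,-2 \right)}\right)\right)^{2} = \left(-682 + \left(-718 - 10\right) \left(\left(-151 - -100\right) - 12\right)\right)^{2} = \left(-682 - 728 \left(\left(-151 + 100\right) - 12\right)\right)^{2} = \left(-682 - 728 \left(-51 - 12\right)\right)^{2} = \left(-682 - -45864\right)^{2} = \left(-682 + 45864\right)^{2} = 45182^{2} = 2041413124$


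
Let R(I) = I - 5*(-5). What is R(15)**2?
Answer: 1600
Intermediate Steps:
R(I) = 25 + I (R(I) = I + 25 = 25 + I)
R(15)**2 = (25 + 15)**2 = 40**2 = 1600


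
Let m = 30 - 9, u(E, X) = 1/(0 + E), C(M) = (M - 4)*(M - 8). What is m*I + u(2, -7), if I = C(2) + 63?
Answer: 3151/2 ≈ 1575.5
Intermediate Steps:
C(M) = (-8 + M)*(-4 + M) (C(M) = (-4 + M)*(-8 + M) = (-8 + M)*(-4 + M))
u(E, X) = 1/E
I = 75 (I = (32 + 2**2 - 12*2) + 63 = (32 + 4 - 24) + 63 = 12 + 63 = 75)
m = 21
m*I + u(2, -7) = 21*75 + 1/2 = 1575 + 1/2 = 3151/2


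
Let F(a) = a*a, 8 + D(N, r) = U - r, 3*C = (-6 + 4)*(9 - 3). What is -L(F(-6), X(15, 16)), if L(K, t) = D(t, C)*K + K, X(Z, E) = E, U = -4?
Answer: 252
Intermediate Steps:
C = -4 (C = ((-6 + 4)*(9 - 3))/3 = (-2*6)/3 = (1/3)*(-12) = -4)
D(N, r) = -12 - r (D(N, r) = -8 + (-4 - r) = -12 - r)
F(a) = a**2
L(K, t) = -7*K (L(K, t) = (-12 - 1*(-4))*K + K = (-12 + 4)*K + K = -8*K + K = -7*K)
-L(F(-6), X(15, 16)) = -(-7)*(-6)**2 = -(-7)*36 = -1*(-252) = 252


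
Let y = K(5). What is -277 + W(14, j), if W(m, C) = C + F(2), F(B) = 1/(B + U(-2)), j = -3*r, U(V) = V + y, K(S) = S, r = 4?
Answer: -1444/5 ≈ -288.80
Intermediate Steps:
y = 5
U(V) = 5 + V (U(V) = V + 5 = 5 + V)
j = -12 (j = -3*4 = -12)
F(B) = 1/(3 + B) (F(B) = 1/(B + (5 - 2)) = 1/(B + 3) = 1/(3 + B))
W(m, C) = ⅕ + C (W(m, C) = C + 1/(3 + 2) = C + 1/5 = C + ⅕ = ⅕ + C)
-277 + W(14, j) = -277 + (⅕ - 12) = -277 - 59/5 = -1444/5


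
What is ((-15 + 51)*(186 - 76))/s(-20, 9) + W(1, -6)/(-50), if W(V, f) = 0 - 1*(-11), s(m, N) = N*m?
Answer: -1111/50 ≈ -22.220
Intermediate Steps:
W(V, f) = 11 (W(V, f) = 0 + 11 = 11)
((-15 + 51)*(186 - 76))/s(-20, 9) + W(1, -6)/(-50) = ((-15 + 51)*(186 - 76))/((9*(-20))) + 11/(-50) = (36*110)/(-180) + 11*(-1/50) = 3960*(-1/180) - 11/50 = -22 - 11/50 = -1111/50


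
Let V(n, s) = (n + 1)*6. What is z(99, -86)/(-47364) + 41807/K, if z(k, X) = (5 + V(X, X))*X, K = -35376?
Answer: -293043869/139629072 ≈ -2.0987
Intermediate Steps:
V(n, s) = 6 + 6*n (V(n, s) = (1 + n)*6 = 6 + 6*n)
z(k, X) = X*(11 + 6*X) (z(k, X) = (5 + (6 + 6*X))*X = (11 + 6*X)*X = X*(11 + 6*X))
z(99, -86)/(-47364) + 41807/K = -86*(11 + 6*(-86))/(-47364) + 41807/(-35376) = -86*(11 - 516)*(-1/47364) + 41807*(-1/35376) = -86*(-505)*(-1/47364) - 41807/35376 = 43430*(-1/47364) - 41807/35376 = -21715/23682 - 41807/35376 = -293043869/139629072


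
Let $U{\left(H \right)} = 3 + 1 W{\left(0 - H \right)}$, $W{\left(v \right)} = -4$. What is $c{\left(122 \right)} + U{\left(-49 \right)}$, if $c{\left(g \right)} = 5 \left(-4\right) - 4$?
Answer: $-25$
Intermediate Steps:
$c{\left(g \right)} = -24$ ($c{\left(g \right)} = -20 - 4 = -24$)
$U{\left(H \right)} = -1$ ($U{\left(H \right)} = 3 + 1 \left(-4\right) = 3 - 4 = -1$)
$c{\left(122 \right)} + U{\left(-49 \right)} = -24 - 1 = -25$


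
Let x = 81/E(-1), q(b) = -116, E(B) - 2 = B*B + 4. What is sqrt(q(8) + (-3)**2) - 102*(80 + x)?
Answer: -65382/7 + I*sqrt(107) ≈ -9340.3 + 10.344*I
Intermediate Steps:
E(B) = 6 + B**2 (E(B) = 2 + (B*B + 4) = 2 + (B**2 + 4) = 2 + (4 + B**2) = 6 + B**2)
x = 81/7 (x = 81/(6 + (-1)**2) = 81/(6 + 1) = 81/7 ≈ 11.571)
sqrt(q(8) + (-3)**2) - 102*(80 + x) = sqrt(-116 + (-3)**2) - 102*(80 + 81/7) = sqrt(-116 + 9) - 102*641/7 = sqrt(-107) - 65382/7 = I*sqrt(107) - 65382/7 = -65382/7 + I*sqrt(107)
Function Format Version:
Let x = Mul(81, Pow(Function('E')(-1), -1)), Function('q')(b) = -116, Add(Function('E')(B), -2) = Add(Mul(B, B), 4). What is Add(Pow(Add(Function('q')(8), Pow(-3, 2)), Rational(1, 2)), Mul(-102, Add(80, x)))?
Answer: Add(Rational(-65382, 7), Mul(I, Pow(107, Rational(1, 2)))) ≈ Add(-9340.3, Mul(10.344, I))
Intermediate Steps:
Function('E')(B) = Add(6, Pow(B, 2)) (Function('E')(B) = Add(2, Add(Mul(B, B), 4)) = Add(2, Add(Pow(B, 2), 4)) = Add(2, Add(4, Pow(B, 2))) = Add(6, Pow(B, 2)))
x = Rational(81, 7) (x = Mul(81, Pow(Add(6, Pow(-1, 2)), -1)) = Mul(81, Pow(Add(6, 1), -1)) = Mul(81, Pow(7, -1)) = Mul(81, Rational(1, 7)) = Rational(81, 7) ≈ 11.571)
Add(Pow(Add(Function('q')(8), Pow(-3, 2)), Rational(1, 2)), Mul(-102, Add(80, x))) = Add(Pow(Add(-116, Pow(-3, 2)), Rational(1, 2)), Mul(-102, Add(80, Rational(81, 7)))) = Add(Pow(Add(-116, 9), Rational(1, 2)), Mul(-102, Rational(641, 7))) = Add(Pow(-107, Rational(1, 2)), Rational(-65382, 7)) = Add(Mul(I, Pow(107, Rational(1, 2))), Rational(-65382, 7)) = Add(Rational(-65382, 7), Mul(I, Pow(107, Rational(1, 2))))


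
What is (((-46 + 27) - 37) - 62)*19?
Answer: -2242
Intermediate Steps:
(((-46 + 27) - 37) - 62)*19 = ((-19 - 37) - 62)*19 = (-56 - 62)*19 = -118*19 = -2242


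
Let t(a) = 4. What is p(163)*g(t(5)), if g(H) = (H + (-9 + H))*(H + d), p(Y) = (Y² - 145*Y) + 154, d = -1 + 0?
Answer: -9264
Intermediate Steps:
d = -1
p(Y) = 154 + Y² - 145*Y
g(H) = (-1 + H)*(-9 + 2*H) (g(H) = (H + (-9 + H))*(H - 1) = (-9 + 2*H)*(-1 + H) = (-1 + H)*(-9 + 2*H))
p(163)*g(t(5)) = (154 + 163² - 145*163)*(9 - 11*4 + 2*4²) = (154 + 26569 - 23635)*(9 - 44 + 2*16) = 3088*(9 - 44 + 32) = 3088*(-3) = -9264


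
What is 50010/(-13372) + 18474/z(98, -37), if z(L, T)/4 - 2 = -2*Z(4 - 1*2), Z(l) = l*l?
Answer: -10343107/13372 ≈ -773.49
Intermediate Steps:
Z(l) = l²
z(L, T) = -24 (z(L, T) = 8 + 4*(-2*(4 - 1*2)²) = 8 + 4*(-2*(4 - 2)²) = 8 + 4*(-2*2²) = 8 + 4*(-2*4) = 8 + 4*(-8) = 8 - 32 = -24)
50010/(-13372) + 18474/z(98, -37) = 50010/(-13372) + 18474/(-24) = 50010*(-1/13372) + 18474*(-1/24) = -25005/6686 - 3079/4 = -10343107/13372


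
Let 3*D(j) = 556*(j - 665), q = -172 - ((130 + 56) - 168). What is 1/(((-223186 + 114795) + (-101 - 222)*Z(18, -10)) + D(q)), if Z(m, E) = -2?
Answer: -1/266205 ≈ -3.7565e-6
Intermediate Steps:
q = -190 (q = -172 - (186 - 168) = -172 - 1*18 = -172 - 18 = -190)
D(j) = -369740/3 + 556*j/3 (D(j) = (556*(j - 665))/3 = (556*(-665 + j))/3 = (-369740 + 556*j)/3 = -369740/3 + 556*j/3)
1/(((-223186 + 114795) + (-101 - 222)*Z(18, -10)) + D(q)) = 1/(((-223186 + 114795) + (-101 - 222)*(-2)) + (-369740/3 + (556/3)*(-190))) = 1/((-108391 - 323*(-2)) + (-369740/3 - 105640/3)) = 1/((-108391 + 646) - 158460) = 1/(-107745 - 158460) = 1/(-266205) = -1/266205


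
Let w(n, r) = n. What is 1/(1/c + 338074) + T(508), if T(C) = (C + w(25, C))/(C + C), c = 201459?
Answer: 36301795314755/69197778766472 ≈ 0.52461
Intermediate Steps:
T(C) = (25 + C)/(2*C) (T(C) = (C + 25)/(C + C) = (25 + C)/((2*C)) = (25 + C)*(1/(2*C)) = (25 + C)/(2*C))
1/(1/c + 338074) + T(508) = 1/(1/201459 + 338074) + (½)*(25 + 508)/508 = 1/(1/201459 + 338074) + (½)*(1/508)*533 = 1/(68108049967/201459) + 533/1016 = 201459/68108049967 + 533/1016 = 36301795314755/69197778766472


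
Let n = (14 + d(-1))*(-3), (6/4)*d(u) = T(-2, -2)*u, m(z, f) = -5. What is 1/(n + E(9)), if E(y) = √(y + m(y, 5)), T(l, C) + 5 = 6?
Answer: -1/38 ≈ -0.026316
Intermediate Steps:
T(l, C) = 1 (T(l, C) = -5 + 6 = 1)
d(u) = 2*u/3 (d(u) = 2*(1*u)/3 = 2*u/3)
E(y) = √(-5 + y) (E(y) = √(y - 5) = √(-5 + y))
n = -40 (n = (14 + (⅔)*(-1))*(-3) = (14 - ⅔)*(-3) = (40/3)*(-3) = -40)
1/(n + E(9)) = 1/(-40 + √(-5 + 9)) = 1/(-40 + √4) = 1/(-40 + 2) = 1/(-38) = -1/38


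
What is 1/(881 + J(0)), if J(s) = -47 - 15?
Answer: 1/819 ≈ 0.0012210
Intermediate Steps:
J(s) = -62
1/(881 + J(0)) = 1/(881 - 62) = 1/819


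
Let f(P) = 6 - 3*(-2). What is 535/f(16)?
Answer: 535/12 ≈ 44.583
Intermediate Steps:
f(P) = 12 (f(P) = 6 + 6 = 12)
535/f(16) = 535/12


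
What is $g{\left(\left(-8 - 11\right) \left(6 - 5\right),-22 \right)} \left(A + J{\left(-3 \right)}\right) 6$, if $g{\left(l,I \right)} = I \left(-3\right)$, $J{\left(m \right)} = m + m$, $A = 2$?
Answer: $-1584$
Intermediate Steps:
$J{\left(m \right)} = 2 m$
$g{\left(l,I \right)} = - 3 I$
$g{\left(\left(-8 - 11\right) \left(6 - 5\right),-22 \right)} \left(A + J{\left(-3 \right)}\right) 6 = \left(-3\right) \left(-22\right) \left(2 + 2 \left(-3\right)\right) 6 = 66 \left(2 - 6\right) 6 = 66 \left(\left(-4\right) 6\right) = 66 \left(-24\right) = -1584$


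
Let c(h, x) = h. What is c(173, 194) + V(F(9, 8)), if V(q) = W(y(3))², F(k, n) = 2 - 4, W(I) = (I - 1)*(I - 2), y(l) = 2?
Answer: 173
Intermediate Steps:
W(I) = (-1 + I)*(-2 + I)
F(k, n) = -2
V(q) = 0 (V(q) = (2 + 2² - 3*2)² = (2 + 4 - 6)² = 0² = 0)
c(173, 194) + V(F(9, 8)) = 173 + 0 = 173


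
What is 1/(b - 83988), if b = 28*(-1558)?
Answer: -1/127612 ≈ -7.8363e-6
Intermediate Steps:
b = -43624
1/(b - 83988) = 1/(-43624 - 83988) = 1/(-127612) = -1/127612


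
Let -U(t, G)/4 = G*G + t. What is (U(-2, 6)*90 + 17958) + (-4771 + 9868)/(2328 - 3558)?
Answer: 2342681/410 ≈ 5713.9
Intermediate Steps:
U(t, G) = -4*t - 4*G**2 (U(t, G) = -4*(G*G + t) = -4*(G**2 + t) = -4*(t + G**2) = -4*t - 4*G**2)
(U(-2, 6)*90 + 17958) + (-4771 + 9868)/(2328 - 3558) = ((-4*(-2) - 4*6**2)*90 + 17958) + (-4771 + 9868)/(2328 - 3558) = ((8 - 4*36)*90 + 17958) + 5097/(-1230) = ((8 - 144)*90 + 17958) + 5097*(-1/1230) = (-136*90 + 17958) - 1699/410 = (-12240 + 17958) - 1699/410 = 5718 - 1699/410 = 2342681/410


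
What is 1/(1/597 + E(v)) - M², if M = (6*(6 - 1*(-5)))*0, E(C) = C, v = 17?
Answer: 597/10150 ≈ 0.058818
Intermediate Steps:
M = 0 (M = (6*(6 + 5))*0 = (6*11)*0 = 66*0 = 0)
1/(1/597 + E(v)) - M² = 1/(1/597 + 17) - 1*0² = 1/(1/597 + 17) - 1*0 = 1/(10150/597) + 0 = 597/10150 + 0 = 597/10150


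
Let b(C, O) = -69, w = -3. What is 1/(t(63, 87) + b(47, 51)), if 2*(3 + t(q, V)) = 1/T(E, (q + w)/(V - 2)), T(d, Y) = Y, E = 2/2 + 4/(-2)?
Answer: -24/1711 ≈ -0.014027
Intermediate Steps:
E = -1 (E = 2*(½) + 4*(-½) = 1 - 2 = -1)
t(q, V) = -3 + (-2 + V)/(2*(-3 + q)) (t(q, V) = -3 + 1/(2*(((q - 3)/(V - 2)))) = -3 + 1/(2*(((-3 + q)/(-2 + V)))) = -3 + ((-2 + V)/(-3 + q))/2 = -3 + (-2 + V)/(2*(-3 + q)))
1/(t(63, 87) + b(47, 51)) = 1/((16 + 87 - 6*63)/(2*(-3 + 63)) - 69) = 1/((½)*(16 + 87 - 378)/60 - 69) = 1/((½)*(1/60)*(-275) - 69) = 1/(-55/24 - 69) = 1/(-1711/24) = -24/1711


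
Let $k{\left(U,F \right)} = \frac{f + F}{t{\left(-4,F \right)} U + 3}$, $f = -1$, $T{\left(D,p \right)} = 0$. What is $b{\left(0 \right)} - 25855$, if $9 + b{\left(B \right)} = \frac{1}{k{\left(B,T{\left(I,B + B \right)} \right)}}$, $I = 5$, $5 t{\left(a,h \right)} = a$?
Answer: $-25867$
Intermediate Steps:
$t{\left(a,h \right)} = \frac{a}{5}$
$k{\left(U,F \right)} = \frac{-1 + F}{3 - \frac{4 U}{5}}$ ($k{\left(U,F \right)} = \frac{-1 + F}{\frac{1}{5} \left(-4\right) U + 3} = \frac{-1 + F}{- \frac{4 U}{5} + 3} = \frac{-1 + F}{3 - \frac{4 U}{5}}$)
$b{\left(B \right)} = -12 + \frac{4 B}{5}$ ($b{\left(B \right)} = -9 + \frac{1}{5 \frac{1}{-15 + 4 B} \left(1 - 0\right)} = -9 + \frac{1}{5 \frac{1}{-15 + 4 B} \left(1 + 0\right)} = -9 + \frac{1}{5 \frac{1}{-15 + 4 B} 1} = -9 + \frac{1}{5 \frac{1}{-15 + 4 B}} = -9 + \left(-3 + \frac{4 B}{5}\right) = -12 + \frac{4 B}{5}$)
$b{\left(0 \right)} - 25855 = \left(-12 + \frac{4}{5} \cdot 0\right) - 25855 = \left(-12 + 0\right) - 25855 = -12 - 25855 = -25867$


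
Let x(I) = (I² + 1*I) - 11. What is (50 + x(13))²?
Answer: 48841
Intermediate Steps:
x(I) = -11 + I + I² (x(I) = (I² + I) - 11 = (I + I²) - 11 = -11 + I + I²)
(50 + x(13))² = (50 + (-11 + 13 + 13²))² = (50 + (-11 + 13 + 169))² = (50 + 171)² = 221² = 48841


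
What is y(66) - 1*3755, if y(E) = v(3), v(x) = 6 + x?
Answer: -3746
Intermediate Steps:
y(E) = 9 (y(E) = 6 + 3 = 9)
y(66) - 1*3755 = 9 - 1*3755 = 9 - 3755 = -3746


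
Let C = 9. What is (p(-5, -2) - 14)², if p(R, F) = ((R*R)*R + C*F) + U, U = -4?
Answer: 25921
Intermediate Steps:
p(R, F) = -4 + R³ + 9*F (p(R, F) = ((R*R)*R + 9*F) - 4 = (R²*R + 9*F) - 4 = (R³ + 9*F) - 4 = -4 + R³ + 9*F)
(p(-5, -2) - 14)² = ((-4 + (-5)³ + 9*(-2)) - 14)² = ((-4 - 125 - 18) - 14)² = (-147 - 14)² = (-161)² = 25921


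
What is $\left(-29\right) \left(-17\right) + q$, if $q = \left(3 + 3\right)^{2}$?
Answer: $529$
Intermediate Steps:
$q = 36$ ($q = 6^{2} = 36$)
$\left(-29\right) \left(-17\right) + q = \left(-29\right) \left(-17\right) + 36 = 493 + 36 = 529$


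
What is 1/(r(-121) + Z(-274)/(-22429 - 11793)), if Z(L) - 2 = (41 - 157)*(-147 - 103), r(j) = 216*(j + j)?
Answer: -17111/894440693 ≈ -1.9130e-5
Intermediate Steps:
r(j) = 432*j (r(j) = 216*(2*j) = 432*j)
Z(L) = 29002 (Z(L) = 2 + (41 - 157)*(-147 - 103) = 2 - 116*(-250) = 2 + 29000 = 29002)
1/(r(-121) + Z(-274)/(-22429 - 11793)) = 1/(432*(-121) + 29002/(-22429 - 11793)) = 1/(-52272 + 29002/(-34222)) = 1/(-52272 + 29002*(-1/34222)) = 1/(-52272 - 14501/17111) = 1/(-894440693/17111) = -17111/894440693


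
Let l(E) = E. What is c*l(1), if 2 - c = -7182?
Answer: 7184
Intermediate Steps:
c = 7184 (c = 2 - 1*(-7182) = 2 + 7182 = 7184)
c*l(1) = 7184*1 = 7184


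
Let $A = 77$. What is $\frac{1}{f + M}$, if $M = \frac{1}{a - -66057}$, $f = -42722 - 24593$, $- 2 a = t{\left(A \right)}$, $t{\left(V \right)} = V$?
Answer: $- \frac{132037}{8888070653} \approx -1.4856 \cdot 10^{-5}$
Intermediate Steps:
$a = - \frac{77}{2}$ ($a = \left(- \frac{1}{2}\right) 77 = - \frac{77}{2} \approx -38.5$)
$f = -67315$ ($f = -42722 - 24593 = -67315$)
$M = \frac{2}{132037}$ ($M = \frac{1}{- \frac{77}{2} - -66057} = \frac{1}{- \frac{77}{2} + 66057} = \frac{1}{\frac{132037}{2}} = \frac{2}{132037} \approx 1.5147 \cdot 10^{-5}$)
$\frac{1}{f + M} = \frac{1}{-67315 + \frac{2}{132037}} = \frac{1}{- \frac{8888070653}{132037}} = - \frac{132037}{8888070653}$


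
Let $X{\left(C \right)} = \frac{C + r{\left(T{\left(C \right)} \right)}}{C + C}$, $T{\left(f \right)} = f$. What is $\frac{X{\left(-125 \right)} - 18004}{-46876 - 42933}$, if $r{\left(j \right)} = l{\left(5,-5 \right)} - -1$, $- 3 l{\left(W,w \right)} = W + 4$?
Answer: $\frac{4500873}{22452250} \approx 0.20046$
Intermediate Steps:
$l{\left(W,w \right)} = - \frac{4}{3} - \frac{W}{3}$ ($l{\left(W,w \right)} = - \frac{W + 4}{3} = - \frac{4 + W}{3} = - \frac{4}{3} - \frac{W}{3}$)
$r{\left(j \right)} = -2$ ($r{\left(j \right)} = \left(- \frac{4}{3} - \frac{5}{3}\right) - -1 = \left(- \frac{4}{3} - \frac{5}{3}\right) + 1 = -3 + 1 = -2$)
$X{\left(C \right)} = \frac{-2 + C}{2 C}$ ($X{\left(C \right)} = \frac{C - 2}{C + C} = \frac{-2 + C}{2 C}$)
$\frac{X{\left(-125 \right)} - 18004}{-46876 - 42933} = \frac{\frac{-2 - 125}{2 \left(-125\right)} - 18004}{-46876 - 42933} = \frac{\frac{1}{2} \left(- \frac{1}{125}\right) \left(-127\right) - 18004}{-89809} = \left(\frac{127}{250} - 18004\right) \left(- \frac{1}{89809}\right) = \left(- \frac{4500873}{250}\right) \left(- \frac{1}{89809}\right) = \frac{4500873}{22452250}$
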